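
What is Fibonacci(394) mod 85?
67

Matrix identity: Q^n = [[F_(n+1), F_n], [F_n, F_(n-1)]] with Q = [[1,1],[1,0]].
n = 394 = 110001010₂. Square-and-multiply, entries mod 85:
Q^1 = [[1,1],[1,0]]
Q^3 = (Q^1)²·Q = [[3,2],[2,1]]
Q^6 = (Q^3)² = [[13,8],[8,5]]
Q^12 = (Q^6)² = [[63,59],[59,4]]
Q^24 = (Q^12)² = [[55,43],[43,12]]
Q^49 = (Q^24)²·Q = [[20,29],[29,76]]
Q^98 = (Q^49)² = [[51,64],[64,72]]
Q^197 = (Q^98)²·Q = [[34,67],[67,52]]
Q^394 = (Q^197)² = [[35,67],[67,53]]
F_394 mod 85 = Q^394[0][1] = 67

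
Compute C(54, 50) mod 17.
0

Using Lucas' theorem:
Write n=54 and k=50 in base 17:
n in base 17: [3, 3]
k in base 17: [2, 16]
C(54,50) mod 17 = ∏ C(n_i, k_i) mod 17
Digit binomials (mod 17): C(3,2) = 3; C(3,16) = 0 (k_i > n_i)
Product: 3 × 0 = 0 ≡ 0 (mod 17)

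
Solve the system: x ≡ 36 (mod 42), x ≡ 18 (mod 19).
246

Using Chinese Remainder Theorem:
M = 42 × 19 = 798
M1 = 19, M2 = 42
y1 = 19^(-1) mod 42 = 31
y2 = 42^(-1) mod 19 = 5
x = (36×19×31 + 18×42×5) mod 798 = 246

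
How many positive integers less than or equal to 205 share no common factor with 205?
160

205 = 5 × 41
φ(n) = n × ∏(1 - 1/p) for each prime p dividing n
φ(205) = 205 × (1 - 1/5) × (1 - 1/41) = 160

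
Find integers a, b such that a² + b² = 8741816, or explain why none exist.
Not possible

Factorization: 8741816 = 2^3 × 103^3
By Fermat: n is sum of two squares iff every prime p ≡ 3 (mod 4) appears to even power.
Prime(s) ≡ 3 (mod 4) with odd exponent: [(103, 3)]
Therefore 8741816 cannot be expressed as a² + b².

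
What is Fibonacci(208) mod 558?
123

Matrix identity: Q^n = [[F_(n+1), F_n], [F_n, F_(n-1)]] with Q = [[1,1],[1,0]].
n = 208 = 11010000₂. Square-and-multiply, entries mod 558:
Q^1 = [[1,1],[1,0]]
Q^3 = (Q^1)²·Q = [[3,2],[2,1]]
Q^6 = (Q^3)² = [[13,8],[8,5]]
Q^13 = (Q^6)²·Q = [[377,233],[233,144]]
Q^26 = (Q^13)² = [[2,307],[307,253]]
Q^52 = (Q^26)² = [[509,165],[165,344]]
Q^104 = (Q^52)² = [[52,129],[129,481]]
Q^208 = (Q^104)² = [[373,123],[123,250]]
F_208 mod 558 = Q^208[0][1] = 123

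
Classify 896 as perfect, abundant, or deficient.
abundant

Proper divisors of 896: sum = 1 + 2 + 4 + 7 + 8 + 14 + 16 + 28 + 32 + 56 + 64 + 112 + 128 + 224 + 448 = 1144
Since 1144 > 896, 896 is abundant.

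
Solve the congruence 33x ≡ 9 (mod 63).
x ≡ 6 (mod 21)

gcd(33, 63) = 3, which divides 9, so solutions exist.
Divide through by 3: 11x ≡ 3 (mod 21).
Find 11^(-1) mod 21 by the extended Euclidean algorithm:
21 = 1 × 11 + 10  ⟹  10 = (1)·21 + (-1)·11
11 = 1 × 10 + 1  ⟹  1 = (-1)·21 + (2)·11
So (2)·11 ≡ 1 (mod 21), i.e. 11^(-1) ≡ 2 (mod 21).
x ≡ 2 × 3 = 6 ≡ 6 (mod 21).
Check: 33 × 6 = 198 ≡ 9 (mod 63).
x ≡ 6 (mod 21), giving 3 solutions mod 63.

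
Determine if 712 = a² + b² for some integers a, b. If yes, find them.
6² + 26² (a=6, b=26)

Factorization: 712 = 2^3 × 89
By Fermat: n is sum of two squares iff every prime p ≡ 3 (mod 4) appears to even power.
All primes ≡ 3 (mod 4) appear to even power.
Search a = 0, 1, 2, … for 712 - a² a perfect square: first hit at a = 6: 712 - 36 = 676 = 26².
712 = 6² + 26² = 36 + 676 ✓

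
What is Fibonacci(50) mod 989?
852

Matrix identity: Q^n = [[F_(n+1), F_n], [F_n, F_(n-1)]] with Q = [[1,1],[1,0]].
n = 50 = 110010₂. Square-and-multiply, entries mod 989:
Q^1 = [[1,1],[1,0]]
Q^3 = (Q^1)²·Q = [[3,2],[2,1]]
Q^6 = (Q^3)² = [[13,8],[8,5]]
Q^12 = (Q^6)² = [[233,144],[144,89]]
Q^25 = (Q^12)²·Q = [[735,850],[850,874]]
Q^50 = (Q^25)² = [[761,852],[852,898]]
F_50 mod 989 = Q^50[0][1] = 852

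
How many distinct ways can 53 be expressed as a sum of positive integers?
329931

p(n) counts ways to write n as a sum of positive integers (order ignored).
Euler's pentagonal recurrence: p(k) = p(k-1) + p(k-2) - p(k-5) - p(k-7) + p(k-12) + p(k-15) - ... (offsets j(3j∓1)/2, signs ++--, p(0)=1, p(<0)=0).
DP table for k = 0..52: p(0)=1, p(1)=1, p(2)=2, p(3)=3, p(4)=5, p(5)=7, p(6)=11, p(7)=15, p(8)=22, p(9)=30, p(10)=42, p(11)=56, p(12)=77, p(13)=101, p(14)=135, p(15)=176, p(16)=231, p(17)=297, p(18)=385, p(19)=490, p(20)=627, p(21)=792, p(22)=1002, p(23)=1255, p(24)=1575, p(25)=1958, p(26)=2436, p(27)=3010, p(28)=3718, p(29)=4565, p(30)=5604, p(31)=6842, p(32)=8349, p(33)=10143, p(34)=12310, p(35)=14883, p(36)=17977, p(37)=21637, p(38)=26015, p(39)=31185, p(40)=37338, p(41)=44583, p(42)=53174, p(43)=63261, p(44)=75175, p(45)=89134, p(46)=105558, p(47)=124754, p(48)=147273, p(49)=173525, p(50)=204226, p(51)=239943, p(52)=281589.
Final step: p(53) = p(52) + p(51) - p(48) - p(46) + p(41) + p(38) - p(31) - p(27) + p(18) + p(13) - p(2)
= 281589 + 239943 - 147273 - 105558 + 44583 + 26015 - 6842 - 3010 + 385 + 101 - 2
= 329931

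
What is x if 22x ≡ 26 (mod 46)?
x ≡ 20 (mod 23)

gcd(22, 46) = 2, which divides 26, so solutions exist.
Divide through by 2: 11x ≡ 13 (mod 23).
Find 11^(-1) mod 23 by the extended Euclidean algorithm:
23 = 2 × 11 + 1  ⟹  1 = (1)·23 + (-2)·11
So (-2)·11 ≡ 1 (mod 23), i.e. 11^(-1) ≡ -2 ≡ 21 (mod 23).
x ≡ 21 × 13 = 273 ≡ 20 (mod 23).
Check: 22 × 20 = 440 ≡ 26 (mod 46).
x ≡ 20 (mod 23), giving 2 solutions mod 46.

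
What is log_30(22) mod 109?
100

Baby-step giant-step with step n = ⌈√109⌉ = 11.
Baby steps 30^j mod 109 (j:value) for j=0..10: 0:1, 1:30, 2:28, 3:77, 4:21, 5:85, 6:43, 7:91, 8:5, 9:41, 10:31.
Giant-step multiplier: 30^(-11) ≡ 30^(108-11) = 30^97 ≡ 47 (mod 109).
Giant steps γ_i = 22·47^i mod 109: γ_0=22, γ_1=53, γ_2=93, γ_3=11, γ_4=81, γ_5=101, γ_6=60, γ_7=95, γ_8=105, γ_9=30 (in table at j=1).
x = i·n + j = 9·11 + 1 = 100.
Check: 30^100 ≡ 22 (mod 109).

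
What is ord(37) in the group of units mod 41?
5

41 is prime, so ord(37) divides φ(41) = 40.
Divisors of 40: 1, 2, 4, 5, 8, 10, 20, 40.
Repeated squaring: 37^1 ≡ 37, 37^2 ≡ 16, 37^4 ≡ 10, 37^8 ≡ 18, 37^16 ≡ 37, 37^32 ≡ 16 (mod 41).
Test 37^d mod 41 for each divisor d in increasing order:
37^1 ≡ 37
37^2 ≡ 16
37^4 ≡ 10
37^5 = 37^4·37^1 ≡ 1  ← first divisor giving 1
The order is 5.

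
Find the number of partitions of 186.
1171432692373

p(n) counts ways to write n as a sum of positive integers (order ignored).
Euler's pentagonal recurrence: p(k) = p(k-1) + p(k-2) - p(k-5) - p(k-7) + p(k-12) + p(k-15) - ... (offsets j(3j∓1)/2, signs ++--, p(0)=1, p(<0)=0).
DP table for k = 0..185: p(0)=1, p(1)=1, p(2)=2, p(3)=3, p(4)=5, p(5)=7, p(6)=11, p(7)=15, p(8)=22, p(9)=30, p(10)=42, p(11)=56, p(12)=77, p(13)=101, p(14)=135, p(15)=176, p(16)=231, p(17)=297, p(18)=385, p(19)=490, p(20)=627, p(21)=792, p(22)=1002, p(23)=1255, p(24)=1575, p(25)=1958, p(26)=2436, p(27)=3010, p(28)=3718, p(29)=4565, p(30)=5604, p(31)=6842, p(32)=8349, p(33)=10143, p(34)=12310, p(35)=14883, p(36)=17977, p(37)=21637, p(38)=26015, p(39)=31185, p(40)=37338, p(41)=44583, p(42)=53174, p(43)=63261, p(44)=75175, p(45)=89134, p(46)=105558, p(47)=124754, p(48)=147273, p(49)=173525, p(50)=204226, p(51)=239943, p(52)=281589, p(53)=329931, p(54)=386155, p(55)=451276, p(56)=526823, p(57)=614154, p(58)=715220, p(59)=831820, p(60)=966467, p(61)=1121505, p(62)=1300156, p(63)=1505499, p(64)=1741630, p(65)=2012558, p(66)=2323520, p(67)=2679689, p(68)=3087735, p(69)=3554345, p(70)=4087968, p(71)=4697205, p(72)=5392783, p(73)=6185689, p(74)=7089500, p(75)=8118264, p(76)=9289091, p(77)=10619863, p(78)=12132164, p(79)=13848650, p(80)=15796476, p(81)=18004327, p(82)=20506255, p(83)=23338469, p(84)=26543660, p(85)=30167357, p(86)=34262962, p(87)=38887673, p(88)=44108109, p(89)=49995925, p(90)=56634173, p(91)=64112359, p(92)=72533807, p(93)=82010177, p(94)=92669720, p(95)=104651419, p(96)=118114304, p(97)=133230930, p(98)=150198136, p(99)=169229875, p(100)=190569292, p(101)=214481126, p(102)=241265379, p(103)=271248950, p(104)=304801365, p(105)=342325709, p(106)=384276336, p(107)=431149389, p(108)=483502844, p(109)=541946240, p(110)=607163746, p(111)=679903203, p(112)=761002156, p(113)=851376628, p(114)=952050665, p(115)=1064144451, p(116)=1188908248, p(117)=1327710076, p(118)=1482074143, p(119)=1653668665, p(120)=1844349560, p(121)=2056148051, p(122)=2291320912, p(123)=2552338241, p(124)=2841940500, p(125)=3163127352, p(126)=3519222692, p(127)=3913864295, p(128)=4351078600, p(129)=4835271870, p(130)=5371315400, p(131)=5964539504, p(132)=6620830889, p(133)=7346629512, p(134)=8149040695, p(135)=9035836076, p(136)=10015581680, p(137)=11097645016, p(138)=12292341831, p(139)=13610949895, p(140)=15065878135, p(141)=16670689208, p(142)=18440293320, p(143)=20390982757, p(144)=22540654445, p(145)=24908858009, p(146)=27517052599, p(147)=30388671978, p(148)=33549419497, p(149)=37027355200, p(150)=40853235313, p(151)=45060624582, p(152)=49686288421, p(153)=54770336324, p(154)=60356673280, p(155)=66493182097, p(156)=73232243759, p(157)=80630964769, p(158)=88751778802, p(159)=97662728555, p(160)=107438159466, p(161)=118159068427, p(162)=129913904637, p(163)=142798995930, p(164)=156919475295, p(165)=172389800255, p(166)=189334822579, p(167)=207890420102, p(168)=228204732751, p(169)=250438925115, p(170)=274768617130, p(171)=301384802048, p(172)=330495499613, p(173)=362326859895, p(174)=397125074750, p(175)=435157697830, p(176)=476715857290, p(177)=522115831195, p(178)=571701605655, p(179)=625846753120, p(180)=684957390936, p(181)=749474411781, p(182)=819876908323, p(183)=896684817527, p(184)=980462880430, p(185)=1071823774337.
Final step: p(186) = p(185) + p(184) - p(181) - p(179) + p(174) + p(171) - p(164) - p(160) + p(151) + p(146) - p(135) - p(129) + p(116) + p(109) - p(94) - p(86) + p(69) + p(60) - p(41) - p(31) + p(10)
= 1071823774337 + 980462880430 - 749474411781 - 625846753120 + 397125074750 + 301384802048 - 156919475295 - 107438159466 + 45060624582 + 27517052599 - 9035836076 - 4835271870 + 1188908248 + 541946240 - 92669720 - 34262962 + 3554345 + 966467 - 44583 - 6842 + 42
= 1171432692373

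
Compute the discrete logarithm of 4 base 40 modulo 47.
4

Baby-step giant-step with step n = ⌈√47⌉ = 7.
Baby steps 40^j mod 47 (j:value) for j=0..6: 0:1, 1:40, 2:2, 3:33, 4:4, 5:19, 6:8.
h = 4 is already in the table at j=4, so x = 4.
Check: 40^4 ≡ 4 (mod 47).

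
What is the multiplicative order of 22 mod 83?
82

83 is prime, so ord(22) divides φ(83) = 82.
Divisors of 82: 1, 2, 41, 82.
Repeated squaring: 22^1 ≡ 22, 22^2 ≡ 69, 22^4 ≡ 30, 22^8 ≡ 70, 22^16 ≡ 3, 22^32 ≡ 9, 22^64 ≡ 81 (mod 83).
Test 22^d mod 83 for each divisor d in increasing order:
22^1 ≡ 22
22^2 ≡ 69
22^41 = 22^32·22^8·22^1 ≡ 82
22^82 = 22^64·22^16·22^2 ≡ 1  ← first divisor giving 1
The order is 82.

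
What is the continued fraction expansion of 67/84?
[0; 1, 3, 1, 16]

Euclidean algorithm steps:
67 = 0 × 84 + 67
84 = 1 × 67 + 17
67 = 3 × 17 + 16
17 = 1 × 16 + 1
16 = 16 × 1 + 0
Continued fraction: [0; 1, 3, 1, 16]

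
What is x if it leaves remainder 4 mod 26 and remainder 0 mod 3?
30

Using Chinese Remainder Theorem:
M = 26 × 3 = 78
M1 = 3, M2 = 26
y1 = 3^(-1) mod 26 = 9
y2 = 26^(-1) mod 3 = 2
x = (4×3×9 + 0×26×2) mod 78 = 30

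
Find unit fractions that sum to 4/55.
1/14 + 1/770

Greedy algorithm:
4/55: ceiling(55/4) = 14, use 1/14
1/770: ceiling(770/1) = 770, use 1/770
Result: 4/55 = 1/14 + 1/770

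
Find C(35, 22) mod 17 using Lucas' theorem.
0

Using Lucas' theorem:
Write n=35 and k=22 in base 17:
n in base 17: [2, 1]
k in base 17: [1, 5]
C(35,22) mod 17 = ∏ C(n_i, k_i) mod 17
Digit binomials (mod 17): C(2,1) = 2; C(1,5) = 0 (k_i > n_i)
Product: 2 × 0 = 0 ≡ 0 (mod 17)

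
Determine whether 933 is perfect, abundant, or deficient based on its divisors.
deficient

Proper divisors of 933: sum = 1 + 3 + 311 = 315
Since 315 < 933, 933 is deficient.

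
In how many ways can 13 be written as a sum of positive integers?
101

p(n) counts ways to write n as a sum of positive integers (order ignored).
Euler's pentagonal recurrence: p(k) = p(k-1) + p(k-2) - p(k-5) - p(k-7) + p(k-12) + p(k-15) - ... (offsets j(3j∓1)/2, signs ++--, p(0)=1, p(<0)=0).
DP table for k = 0..12: p(0)=1, p(1)=1, p(2)=2, p(3)=3, p(4)=5, p(5)=7, p(6)=11, p(7)=15, p(8)=22, p(9)=30, p(10)=42, p(11)=56, p(12)=77.
Final step: p(13) = p(12) + p(11) - p(8) - p(6) + p(1)
= 77 + 56 - 22 - 11 + 1
= 101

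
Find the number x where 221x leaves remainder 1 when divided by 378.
65

gcd(221, 378) = 1, so the inverse exists.
Extended Euclidean algorithm on (378, 221):
378 = 1 × 221 + 157  ⟹  157 = (1)·378 + (-1)·221
221 = 1 × 157 + 64  ⟹  64 = (-1)·378 + (2)·221
157 = 2 × 64 + 29  ⟹  29 = (3)·378 + (-5)·221
64 = 2 × 29 + 6  ⟹  6 = (-7)·378 + (12)·221
29 = 4 × 6 + 5  ⟹  5 = (31)·378 + (-53)·221
6 = 1 × 5 + 1  ⟹  1 = (-38)·378 + (65)·221
So (65)·221 ≡ 1 (mod 378), i.e. 221^(-1) ≡ 65 (mod 378).
Check: 221 × 65 = 14365 ≡ 1 (mod 378)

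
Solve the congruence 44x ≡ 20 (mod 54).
x ≡ 25 (mod 27)

gcd(44, 54) = 2, which divides 20, so solutions exist.
Divide through by 2: 22x ≡ 10 (mod 27).
Find 22^(-1) mod 27 by the extended Euclidean algorithm:
27 = 1 × 22 + 5  ⟹  5 = (1)·27 + (-1)·22
22 = 4 × 5 + 2  ⟹  2 = (-4)·27 + (5)·22
5 = 2 × 2 + 1  ⟹  1 = (9)·27 + (-11)·22
So (-11)·22 ≡ 1 (mod 27), i.e. 22^(-1) ≡ -11 ≡ 16 (mod 27).
x ≡ 16 × 10 = 160 ≡ 25 (mod 27).
Check: 44 × 25 = 1100 ≡ 20 (mod 54).
x ≡ 25 (mod 27), giving 2 solutions mod 54.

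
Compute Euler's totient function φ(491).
490

491 = 491
φ(n) = n × ∏(1 - 1/p) for each prime p dividing n
φ(491) = 491 × (1 - 1/491) = 490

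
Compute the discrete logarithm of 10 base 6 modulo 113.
59

Baby-step giant-step with step n = ⌈√113⌉ = 11.
Baby steps 6^j mod 113 (j:value) for j=0..10: 0:1, 1:6, 2:36, 3:103, 4:53, 5:92, 6:100, 7:35, 8:97, 9:17, 10:102.
Giant-step multiplier: 6^(-11) ≡ 6^(112-11) = 6^101 ≡ 101 (mod 113).
Giant steps γ_i = 10·101^i mod 113: γ_0=10, γ_1=106, γ_2=84, γ_3=9, γ_4=5, γ_5=53 (in table at j=4).
x = i·n + j = 5·11 + 4 = 59.
Check: 6^59 ≡ 10 (mod 113).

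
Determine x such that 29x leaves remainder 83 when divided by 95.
x ≡ 52 (mod 95)

gcd(29, 95) = 1, which divides 83, so solutions exist.
Find 29^(-1) mod 95 by the extended Euclidean algorithm:
95 = 3 × 29 + 8  ⟹  8 = (1)·95 + (-3)·29
29 = 3 × 8 + 5  ⟹  5 = (-3)·95 + (10)·29
8 = 1 × 5 + 3  ⟹  3 = (4)·95 + (-13)·29
5 = 1 × 3 + 2  ⟹  2 = (-7)·95 + (23)·29
3 = 1 × 2 + 1  ⟹  1 = (11)·95 + (-36)·29
So (-36)·29 ≡ 1 (mod 95), i.e. 29^(-1) ≡ -36 ≡ 59 (mod 95).
x ≡ 59 × 83 = 4897 ≡ 52 (mod 95).
Check: 29 × 52 = 1508 ≡ 83 (mod 95).
Unique solution: x ≡ 52 (mod 95)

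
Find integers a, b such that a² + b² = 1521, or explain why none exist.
0² + 39² (a=0, b=39)

Factorization: 1521 = 3^2 × 13^2
By Fermat: n is sum of two squares iff every prime p ≡ 3 (mod 4) appears to even power.
All primes ≡ 3 (mod 4) appear to even power.
Search a = 0, 1, 2, … for 1521 - a² a perfect square: first hit at a = 0: 1521 - 0 = 1521 = 39².
1521 = 0² + 39² = 0 + 1521 ✓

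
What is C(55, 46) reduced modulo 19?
9

Using Lucas' theorem:
Write n=55 and k=46 in base 19:
n in base 19: [2, 17]
k in base 19: [2, 8]
C(55,46) mod 19 = ∏ C(n_i, k_i) mod 19
Digit binomials (mod 19): C(2,2) = 1; C(17,8) = 24310 ≡ 9
Product: 1 × 9 = 9 ≡ 9 (mod 19)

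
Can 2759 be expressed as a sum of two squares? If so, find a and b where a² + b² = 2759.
Not possible

Factorization: 2759 = 31 × 89
By Fermat: n is sum of two squares iff every prime p ≡ 3 (mod 4) appears to even power.
Prime(s) ≡ 3 (mod 4) with odd exponent: [(31, 1)]
Therefore 2759 cannot be expressed as a² + b².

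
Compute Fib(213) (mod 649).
464

Matrix identity: Q^n = [[F_(n+1), F_n], [F_n, F_(n-1)]] with Q = [[1,1],[1,0]].
n = 213 = 11010101₂. Square-and-multiply, entries mod 649:
Q^1 = [[1,1],[1,0]]
Q^3 = (Q^1)²·Q = [[3,2],[2,1]]
Q^6 = (Q^3)² = [[13,8],[8,5]]
Q^13 = (Q^6)²·Q = [[377,233],[233,144]]
Q^26 = (Q^13)² = [[420,30],[30,390]]
Q^53 = (Q^26)²·Q = [[410,123],[123,287]]
Q^106 = (Q^53)² = [[211,63],[63,148]]
Q^213 = (Q^106)²·Q = [[366,464],[464,551]]
F_213 mod 649 = Q^213[0][1] = 464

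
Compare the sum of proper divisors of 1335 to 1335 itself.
deficient

Proper divisors of 1335: sum = 1 + 3 + 5 + 15 + 89 + 267 + 445 = 825
Since 825 < 1335, 1335 is deficient.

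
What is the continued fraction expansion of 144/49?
[2; 1, 15, 3]

Euclidean algorithm steps:
144 = 2 × 49 + 46
49 = 1 × 46 + 3
46 = 15 × 3 + 1
3 = 3 × 1 + 0
Continued fraction: [2; 1, 15, 3]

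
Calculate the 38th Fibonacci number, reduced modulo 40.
9

Matrix identity: Q^n = [[F_(n+1), F_n], [F_n, F_(n-1)]] with Q = [[1,1],[1,0]].
n = 38 = 100110₂. Square-and-multiply, entries mod 40:
Q^1 = [[1,1],[1,0]]
Q^2 = (Q^1)² = [[2,1],[1,1]]
Q^4 = (Q^2)² = [[5,3],[3,2]]
Q^9 = (Q^4)²·Q = [[15,34],[34,21]]
Q^19 = (Q^9)²·Q = [[5,21],[21,24]]
Q^38 = (Q^19)² = [[26,9],[9,17]]
F_38 mod 40 = Q^38[0][1] = 9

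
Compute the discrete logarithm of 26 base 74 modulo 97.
55

Baby-step giant-step with step n = ⌈√97⌉ = 10.
Baby steps 74^j mod 97 (j:value) for j=0..9: 0:1, 1:74, 2:44, 3:55, 4:93, 5:92, 6:18, 7:71, 8:16, 9:20.
Giant-step multiplier: 74^(-10) ≡ 74^(96-10) = 74^86 ≡ 66 (mod 97).
Giant steps γ_i = 26·66^i mod 97: γ_0=26, γ_1=67, γ_2=57, γ_3=76, γ_4=69, γ_5=92 (in table at j=5).
x = i·n + j = 5·10 + 5 = 55.
Check: 74^55 ≡ 26 (mod 97).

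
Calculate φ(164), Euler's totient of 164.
80

164 = 2^2 × 41
φ(n) = n × ∏(1 - 1/p) for each prime p dividing n
φ(164) = 164 × (1 - 1/2) × (1 - 1/41) = 80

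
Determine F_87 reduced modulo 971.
212

Matrix identity: Q^n = [[F_(n+1), F_n], [F_n, F_(n-1)]] with Q = [[1,1],[1,0]].
n = 87 = 1010111₂. Square-and-multiply, entries mod 971:
Q^1 = [[1,1],[1,0]]
Q^2 = (Q^1)² = [[2,1],[1,1]]
Q^5 = (Q^2)²·Q = [[8,5],[5,3]]
Q^10 = (Q^5)² = [[89,55],[55,34]]
Q^21 = (Q^10)²·Q = [[233,265],[265,939]]
Q^43 = (Q^21)²·Q = [[86,226],[226,831]]
Q^87 = (Q^43)²·Q = [[631,212],[212,419]]
F_87 mod 971 = Q^87[0][1] = 212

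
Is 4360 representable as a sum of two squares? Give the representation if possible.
2² + 66² (a=2, b=66)

Factorization: 4360 = 2^3 × 5 × 109
By Fermat: n is sum of two squares iff every prime p ≡ 3 (mod 4) appears to even power.
All primes ≡ 3 (mod 4) appear to even power.
Search a = 0, 1, 2, … for 4360 - a² a perfect square: first hit at a = 2: 4360 - 4 = 4356 = 66².
4360 = 2² + 66² = 4 + 4356 ✓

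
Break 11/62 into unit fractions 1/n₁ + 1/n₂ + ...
1/6 + 1/93

Greedy algorithm:
11/62: ceiling(62/11) = 6, use 1/6
1/93: ceiling(93/1) = 93, use 1/93
Result: 11/62 = 1/6 + 1/93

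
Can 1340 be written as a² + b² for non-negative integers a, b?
Not possible

Factorization: 1340 = 2^2 × 5 × 67
By Fermat: n is sum of two squares iff every prime p ≡ 3 (mod 4) appears to even power.
Prime(s) ≡ 3 (mod 4) with odd exponent: [(67, 1)]
Therefore 1340 cannot be expressed as a² + b².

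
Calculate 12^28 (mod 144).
0

Repeated squaring. Binary of 28 = 11100.
12^1 ≡ 12 (mod 144); 12^2 ≡ 0 (mod 144); 12^4 ≡ 0 (mod 144); 12^8 ≡ 0 (mod 144); 12^16 ≡ 0 (mod 144)
12^28 = 12^4 × 12^8 × 12^16 ≡ 0 (mod 144)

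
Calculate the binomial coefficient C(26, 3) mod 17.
16

Using Lucas' theorem:
Write n=26 and k=3 in base 17:
n in base 17: [1, 9]
k in base 17: [0, 3]
C(26,3) mod 17 = ∏ C(n_i, k_i) mod 17
Digit binomials (mod 17): C(1,0) = 1; C(9,3) = 84 ≡ 16
Product: 1 × 16 = 16 ≡ 16 (mod 17)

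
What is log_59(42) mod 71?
11

Baby-step giant-step with step n = ⌈√71⌉ = 9.
Baby steps 59^j mod 71 (j:value) for j=0..8: 0:1, 1:59, 2:2, 3:47, 4:4, 5:23, 6:8, 7:46, 8:16.
Giant-step multiplier: 59^(-9) ≡ 59^(70-9) = 59^61 ≡ 44 (mod 71).
Giant steps γ_i = 42·44^i mod 71: γ_0=42, γ_1=2 (in table at j=2).
x = i·n + j = 1·9 + 2 = 11.
Check: 59^11 ≡ 42 (mod 71).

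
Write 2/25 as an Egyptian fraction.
1/13 + 1/325

Greedy algorithm:
2/25: ceiling(25/2) = 13, use 1/13
1/325: ceiling(325/1) = 325, use 1/325
Result: 2/25 = 1/13 + 1/325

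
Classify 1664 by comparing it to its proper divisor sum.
abundant

Proper divisors of 1664: sum = 1 + 2 + 4 + 8 + 13 + 16 + 26 + 32 + 52 + 64 + 104 + 128 + 208 + 416 + 832 = 1906
Since 1906 > 1664, 1664 is abundant.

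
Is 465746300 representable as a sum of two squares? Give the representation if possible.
Not possible

Factorization: 465746300 = 2^2 × 5^2 × 167^3
By Fermat: n is sum of two squares iff every prime p ≡ 3 (mod 4) appears to even power.
Prime(s) ≡ 3 (mod 4) with odd exponent: [(167, 3)]
Therefore 465746300 cannot be expressed as a² + b².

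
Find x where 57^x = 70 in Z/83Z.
32

Baby-step giant-step with step n = ⌈√83⌉ = 10.
Baby steps 57^j mod 83 (j:value) for j=0..9: 0:1, 1:57, 2:12, 3:20, 4:61, 5:74, 6:68, 7:58, 8:69, 9:32.
Giant-step multiplier: 57^(-10) ≡ 57^(82-10) = 57^72 ≡ 41 (mod 83).
Giant steps γ_i = 70·41^i mod 83: γ_0=70, γ_1=48, γ_2=59, γ_3=12 (in table at j=2).
x = i·n + j = 3·10 + 2 = 32.
Check: 57^32 ≡ 70 (mod 83).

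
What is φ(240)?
64

240 = 2^4 × 3 × 5
φ(n) = n × ∏(1 - 1/p) for each prime p dividing n
φ(240) = 240 × (1 - 1/2) × (1 - 1/3) × (1 - 1/5) = 64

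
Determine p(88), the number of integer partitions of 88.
44108109

p(n) counts ways to write n as a sum of positive integers (order ignored).
Euler's pentagonal recurrence: p(k) = p(k-1) + p(k-2) - p(k-5) - p(k-7) + p(k-12) + p(k-15) - ... (offsets j(3j∓1)/2, signs ++--, p(0)=1, p(<0)=0).
DP table for k = 0..87: p(0)=1, p(1)=1, p(2)=2, p(3)=3, p(4)=5, p(5)=7, p(6)=11, p(7)=15, p(8)=22, p(9)=30, p(10)=42, p(11)=56, p(12)=77, p(13)=101, p(14)=135, p(15)=176, p(16)=231, p(17)=297, p(18)=385, p(19)=490, p(20)=627, p(21)=792, p(22)=1002, p(23)=1255, p(24)=1575, p(25)=1958, p(26)=2436, p(27)=3010, p(28)=3718, p(29)=4565, p(30)=5604, p(31)=6842, p(32)=8349, p(33)=10143, p(34)=12310, p(35)=14883, p(36)=17977, p(37)=21637, p(38)=26015, p(39)=31185, p(40)=37338, p(41)=44583, p(42)=53174, p(43)=63261, p(44)=75175, p(45)=89134, p(46)=105558, p(47)=124754, p(48)=147273, p(49)=173525, p(50)=204226, p(51)=239943, p(52)=281589, p(53)=329931, p(54)=386155, p(55)=451276, p(56)=526823, p(57)=614154, p(58)=715220, p(59)=831820, p(60)=966467, p(61)=1121505, p(62)=1300156, p(63)=1505499, p(64)=1741630, p(65)=2012558, p(66)=2323520, p(67)=2679689, p(68)=3087735, p(69)=3554345, p(70)=4087968, p(71)=4697205, p(72)=5392783, p(73)=6185689, p(74)=7089500, p(75)=8118264, p(76)=9289091, p(77)=10619863, p(78)=12132164, p(79)=13848650, p(80)=15796476, p(81)=18004327, p(82)=20506255, p(83)=23338469, p(84)=26543660, p(85)=30167357, p(86)=34262962, p(87)=38887673.
Final step: p(88) = p(87) + p(86) - p(83) - p(81) + p(76) + p(73) - p(66) - p(62) + p(53) + p(48) - p(37) - p(31) + p(18) + p(11)
= 38887673 + 34262962 - 23338469 - 18004327 + 9289091 + 6185689 - 2323520 - 1300156 + 329931 + 147273 - 21637 - 6842 + 385 + 56
= 44108109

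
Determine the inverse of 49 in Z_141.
118

gcd(49, 141) = 1, so the inverse exists.
Extended Euclidean algorithm on (141, 49):
141 = 2 × 49 + 43  ⟹  43 = (1)·141 + (-2)·49
49 = 1 × 43 + 6  ⟹  6 = (-1)·141 + (3)·49
43 = 7 × 6 + 1  ⟹  1 = (8)·141 + (-23)·49
So (-23)·49 ≡ 1 (mod 141), i.e. 49^(-1) ≡ -23 ≡ 118 (mod 141).
Check: 49 × 118 = 5782 ≡ 1 (mod 141)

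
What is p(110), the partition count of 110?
607163746

p(n) counts ways to write n as a sum of positive integers (order ignored).
Euler's pentagonal recurrence: p(k) = p(k-1) + p(k-2) - p(k-5) - p(k-7) + p(k-12) + p(k-15) - ... (offsets j(3j∓1)/2, signs ++--, p(0)=1, p(<0)=0).
DP table for k = 0..109: p(0)=1, p(1)=1, p(2)=2, p(3)=3, p(4)=5, p(5)=7, p(6)=11, p(7)=15, p(8)=22, p(9)=30, p(10)=42, p(11)=56, p(12)=77, p(13)=101, p(14)=135, p(15)=176, p(16)=231, p(17)=297, p(18)=385, p(19)=490, p(20)=627, p(21)=792, p(22)=1002, p(23)=1255, p(24)=1575, p(25)=1958, p(26)=2436, p(27)=3010, p(28)=3718, p(29)=4565, p(30)=5604, p(31)=6842, p(32)=8349, p(33)=10143, p(34)=12310, p(35)=14883, p(36)=17977, p(37)=21637, p(38)=26015, p(39)=31185, p(40)=37338, p(41)=44583, p(42)=53174, p(43)=63261, p(44)=75175, p(45)=89134, p(46)=105558, p(47)=124754, p(48)=147273, p(49)=173525, p(50)=204226, p(51)=239943, p(52)=281589, p(53)=329931, p(54)=386155, p(55)=451276, p(56)=526823, p(57)=614154, p(58)=715220, p(59)=831820, p(60)=966467, p(61)=1121505, p(62)=1300156, p(63)=1505499, p(64)=1741630, p(65)=2012558, p(66)=2323520, p(67)=2679689, p(68)=3087735, p(69)=3554345, p(70)=4087968, p(71)=4697205, p(72)=5392783, p(73)=6185689, p(74)=7089500, p(75)=8118264, p(76)=9289091, p(77)=10619863, p(78)=12132164, p(79)=13848650, p(80)=15796476, p(81)=18004327, p(82)=20506255, p(83)=23338469, p(84)=26543660, p(85)=30167357, p(86)=34262962, p(87)=38887673, p(88)=44108109, p(89)=49995925, p(90)=56634173, p(91)=64112359, p(92)=72533807, p(93)=82010177, p(94)=92669720, p(95)=104651419, p(96)=118114304, p(97)=133230930, p(98)=150198136, p(99)=169229875, p(100)=190569292, p(101)=214481126, p(102)=241265379, p(103)=271248950, p(104)=304801365, p(105)=342325709, p(106)=384276336, p(107)=431149389, p(108)=483502844, p(109)=541946240.
Final step: p(110) = p(109) + p(108) - p(105) - p(103) + p(98) + p(95) - p(88) - p(84) + p(75) + p(70) - p(59) - p(53) + p(40) + p(33) - p(18) - p(10)
= 541946240 + 483502844 - 342325709 - 271248950 + 150198136 + 104651419 - 44108109 - 26543660 + 8118264 + 4087968 - 831820 - 329931 + 37338 + 10143 - 385 - 42
= 607163746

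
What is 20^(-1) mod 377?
132

gcd(20, 377) = 1, so the inverse exists.
Extended Euclidean algorithm on (377, 20):
377 = 18 × 20 + 17  ⟹  17 = (1)·377 + (-18)·20
20 = 1 × 17 + 3  ⟹  3 = (-1)·377 + (19)·20
17 = 5 × 3 + 2  ⟹  2 = (6)·377 + (-113)·20
3 = 1 × 2 + 1  ⟹  1 = (-7)·377 + (132)·20
So (132)·20 ≡ 1 (mod 377), i.e. 20^(-1) ≡ 132 (mod 377).
Check: 20 × 132 = 2640 ≡ 1 (mod 377)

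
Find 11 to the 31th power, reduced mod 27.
20

Repeated squaring. Binary of 31 = 11111.
11^1 ≡ 11 (mod 27); 11^2 ≡ 13 (mod 27); 11^4 ≡ 7 (mod 27); 11^8 ≡ 22 (mod 27); 11^16 ≡ 25 (mod 27)
11^31 = 11^1 × 11^2 × 11^4 × 11^8 × 11^16 ≡ 20 (mod 27)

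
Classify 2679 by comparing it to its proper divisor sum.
deficient

Proper divisors of 2679: sum = 1 + 3 + 19 + 47 + 57 + 141 + 893 = 1161
Since 1161 < 2679, 2679 is deficient.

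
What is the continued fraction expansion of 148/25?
[5; 1, 11, 2]

Euclidean algorithm steps:
148 = 5 × 25 + 23
25 = 1 × 23 + 2
23 = 11 × 2 + 1
2 = 2 × 1 + 0
Continued fraction: [5; 1, 11, 2]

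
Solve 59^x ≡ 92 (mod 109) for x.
33

Baby-step giant-step with step n = ⌈√109⌉ = 11.
Baby steps 59^j mod 109 (j:value) for j=0..10: 0:1, 1:59, 2:102, 3:23, 4:49, 5:57, 6:93, 7:37, 8:3, 9:68, 10:88.
Giant-step multiplier: 59^(-11) ≡ 59^(108-11) = 59^97 ≡ 79 (mod 109).
Giant steps γ_i = 92·79^i mod 109: γ_0=92, γ_1=74, γ_2=69, γ_3=1 (in table at j=0).
x = i·n + j = 3·11 + 0 = 33.
Check: 59^33 ≡ 92 (mod 109).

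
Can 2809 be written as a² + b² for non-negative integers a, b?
0² + 53² (a=0, b=53)

Factorization: 2809 = 53^2
By Fermat: n is sum of two squares iff every prime p ≡ 3 (mod 4) appears to even power.
All primes ≡ 3 (mod 4) appear to even power.
Search a = 0, 1, 2, … for 2809 - a² a perfect square: first hit at a = 0: 2809 - 0 = 2809 = 53².
2809 = 0² + 53² = 0 + 2809 ✓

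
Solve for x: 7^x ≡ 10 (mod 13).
2

Baby-step giant-step with step n = ⌈√13⌉ = 4.
Baby steps 7^j mod 13 (j:value) for j=0..3: 0:1, 1:7, 2:10, 3:5.
h = 10 is already in the table at j=2, so x = 2.
Check: 7^2 ≡ 10 (mod 13).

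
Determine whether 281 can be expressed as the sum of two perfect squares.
5² + 16² (a=5, b=16)

Factorization: 281 = 281
By Fermat: n is sum of two squares iff every prime p ≡ 3 (mod 4) appears to even power.
All primes ≡ 3 (mod 4) appear to even power.
Search a = 0, 1, 2, … for 281 - a² a perfect square: first hit at a = 5: 281 - 25 = 256 = 16².
281 = 5² + 16² = 25 + 256 ✓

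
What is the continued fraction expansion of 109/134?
[0; 1, 4, 2, 1, 3, 2]

Euclidean algorithm steps:
109 = 0 × 134 + 109
134 = 1 × 109 + 25
109 = 4 × 25 + 9
25 = 2 × 9 + 7
9 = 1 × 7 + 2
7 = 3 × 2 + 1
2 = 2 × 1 + 0
Continued fraction: [0; 1, 4, 2, 1, 3, 2]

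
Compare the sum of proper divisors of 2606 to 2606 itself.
deficient

Proper divisors of 2606: sum = 1 + 2 + 1303 = 1306
Since 1306 < 2606, 2606 is deficient.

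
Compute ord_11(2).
10

11 is prime, so ord(2) divides φ(11) = 10.
Divisors of 10: 1, 2, 5, 10.
Repeated squaring: 2^1 ≡ 2, 2^2 ≡ 4, 2^4 ≡ 5, 2^8 ≡ 3 (mod 11).
Test 2^d mod 11 for each divisor d in increasing order:
2^1 ≡ 2
2^2 ≡ 4
2^5 = 2^4·2^1 ≡ 10
2^10 = 2^8·2^2 ≡ 1  ← first divisor giving 1
The order is 10.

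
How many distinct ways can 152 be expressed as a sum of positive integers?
49686288421

p(n) counts ways to write n as a sum of positive integers (order ignored).
Euler's pentagonal recurrence: p(k) = p(k-1) + p(k-2) - p(k-5) - p(k-7) + p(k-12) + p(k-15) - ... (offsets j(3j∓1)/2, signs ++--, p(0)=1, p(<0)=0).
DP table for k = 0..151: p(0)=1, p(1)=1, p(2)=2, p(3)=3, p(4)=5, p(5)=7, p(6)=11, p(7)=15, p(8)=22, p(9)=30, p(10)=42, p(11)=56, p(12)=77, p(13)=101, p(14)=135, p(15)=176, p(16)=231, p(17)=297, p(18)=385, p(19)=490, p(20)=627, p(21)=792, p(22)=1002, p(23)=1255, p(24)=1575, p(25)=1958, p(26)=2436, p(27)=3010, p(28)=3718, p(29)=4565, p(30)=5604, p(31)=6842, p(32)=8349, p(33)=10143, p(34)=12310, p(35)=14883, p(36)=17977, p(37)=21637, p(38)=26015, p(39)=31185, p(40)=37338, p(41)=44583, p(42)=53174, p(43)=63261, p(44)=75175, p(45)=89134, p(46)=105558, p(47)=124754, p(48)=147273, p(49)=173525, p(50)=204226, p(51)=239943, p(52)=281589, p(53)=329931, p(54)=386155, p(55)=451276, p(56)=526823, p(57)=614154, p(58)=715220, p(59)=831820, p(60)=966467, p(61)=1121505, p(62)=1300156, p(63)=1505499, p(64)=1741630, p(65)=2012558, p(66)=2323520, p(67)=2679689, p(68)=3087735, p(69)=3554345, p(70)=4087968, p(71)=4697205, p(72)=5392783, p(73)=6185689, p(74)=7089500, p(75)=8118264, p(76)=9289091, p(77)=10619863, p(78)=12132164, p(79)=13848650, p(80)=15796476, p(81)=18004327, p(82)=20506255, p(83)=23338469, p(84)=26543660, p(85)=30167357, p(86)=34262962, p(87)=38887673, p(88)=44108109, p(89)=49995925, p(90)=56634173, p(91)=64112359, p(92)=72533807, p(93)=82010177, p(94)=92669720, p(95)=104651419, p(96)=118114304, p(97)=133230930, p(98)=150198136, p(99)=169229875, p(100)=190569292, p(101)=214481126, p(102)=241265379, p(103)=271248950, p(104)=304801365, p(105)=342325709, p(106)=384276336, p(107)=431149389, p(108)=483502844, p(109)=541946240, p(110)=607163746, p(111)=679903203, p(112)=761002156, p(113)=851376628, p(114)=952050665, p(115)=1064144451, p(116)=1188908248, p(117)=1327710076, p(118)=1482074143, p(119)=1653668665, p(120)=1844349560, p(121)=2056148051, p(122)=2291320912, p(123)=2552338241, p(124)=2841940500, p(125)=3163127352, p(126)=3519222692, p(127)=3913864295, p(128)=4351078600, p(129)=4835271870, p(130)=5371315400, p(131)=5964539504, p(132)=6620830889, p(133)=7346629512, p(134)=8149040695, p(135)=9035836076, p(136)=10015581680, p(137)=11097645016, p(138)=12292341831, p(139)=13610949895, p(140)=15065878135, p(141)=16670689208, p(142)=18440293320, p(143)=20390982757, p(144)=22540654445, p(145)=24908858009, p(146)=27517052599, p(147)=30388671978, p(148)=33549419497, p(149)=37027355200, p(150)=40853235313, p(151)=45060624582.
Final step: p(152) = p(151) + p(150) - p(147) - p(145) + p(140) + p(137) - p(130) - p(126) + p(117) + p(112) - p(101) - p(95) + p(82) + p(75) - p(60) - p(52) + p(35) + p(26) - p(7)
= 45060624582 + 40853235313 - 30388671978 - 24908858009 + 15065878135 + 11097645016 - 5371315400 - 3519222692 + 1327710076 + 761002156 - 214481126 - 104651419 + 20506255 + 8118264 - 966467 - 281589 + 14883 + 2436 - 15
= 49686288421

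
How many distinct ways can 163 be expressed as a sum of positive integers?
142798995930

p(n) counts ways to write n as a sum of positive integers (order ignored).
Euler's pentagonal recurrence: p(k) = p(k-1) + p(k-2) - p(k-5) - p(k-7) + p(k-12) + p(k-15) - ... (offsets j(3j∓1)/2, signs ++--, p(0)=1, p(<0)=0).
DP table for k = 0..162: p(0)=1, p(1)=1, p(2)=2, p(3)=3, p(4)=5, p(5)=7, p(6)=11, p(7)=15, p(8)=22, p(9)=30, p(10)=42, p(11)=56, p(12)=77, p(13)=101, p(14)=135, p(15)=176, p(16)=231, p(17)=297, p(18)=385, p(19)=490, p(20)=627, p(21)=792, p(22)=1002, p(23)=1255, p(24)=1575, p(25)=1958, p(26)=2436, p(27)=3010, p(28)=3718, p(29)=4565, p(30)=5604, p(31)=6842, p(32)=8349, p(33)=10143, p(34)=12310, p(35)=14883, p(36)=17977, p(37)=21637, p(38)=26015, p(39)=31185, p(40)=37338, p(41)=44583, p(42)=53174, p(43)=63261, p(44)=75175, p(45)=89134, p(46)=105558, p(47)=124754, p(48)=147273, p(49)=173525, p(50)=204226, p(51)=239943, p(52)=281589, p(53)=329931, p(54)=386155, p(55)=451276, p(56)=526823, p(57)=614154, p(58)=715220, p(59)=831820, p(60)=966467, p(61)=1121505, p(62)=1300156, p(63)=1505499, p(64)=1741630, p(65)=2012558, p(66)=2323520, p(67)=2679689, p(68)=3087735, p(69)=3554345, p(70)=4087968, p(71)=4697205, p(72)=5392783, p(73)=6185689, p(74)=7089500, p(75)=8118264, p(76)=9289091, p(77)=10619863, p(78)=12132164, p(79)=13848650, p(80)=15796476, p(81)=18004327, p(82)=20506255, p(83)=23338469, p(84)=26543660, p(85)=30167357, p(86)=34262962, p(87)=38887673, p(88)=44108109, p(89)=49995925, p(90)=56634173, p(91)=64112359, p(92)=72533807, p(93)=82010177, p(94)=92669720, p(95)=104651419, p(96)=118114304, p(97)=133230930, p(98)=150198136, p(99)=169229875, p(100)=190569292, p(101)=214481126, p(102)=241265379, p(103)=271248950, p(104)=304801365, p(105)=342325709, p(106)=384276336, p(107)=431149389, p(108)=483502844, p(109)=541946240, p(110)=607163746, p(111)=679903203, p(112)=761002156, p(113)=851376628, p(114)=952050665, p(115)=1064144451, p(116)=1188908248, p(117)=1327710076, p(118)=1482074143, p(119)=1653668665, p(120)=1844349560, p(121)=2056148051, p(122)=2291320912, p(123)=2552338241, p(124)=2841940500, p(125)=3163127352, p(126)=3519222692, p(127)=3913864295, p(128)=4351078600, p(129)=4835271870, p(130)=5371315400, p(131)=5964539504, p(132)=6620830889, p(133)=7346629512, p(134)=8149040695, p(135)=9035836076, p(136)=10015581680, p(137)=11097645016, p(138)=12292341831, p(139)=13610949895, p(140)=15065878135, p(141)=16670689208, p(142)=18440293320, p(143)=20390982757, p(144)=22540654445, p(145)=24908858009, p(146)=27517052599, p(147)=30388671978, p(148)=33549419497, p(149)=37027355200, p(150)=40853235313, p(151)=45060624582, p(152)=49686288421, p(153)=54770336324, p(154)=60356673280, p(155)=66493182097, p(156)=73232243759, p(157)=80630964769, p(158)=88751778802, p(159)=97662728555, p(160)=107438159466, p(161)=118159068427, p(162)=129913904637.
Final step: p(163) = p(162) + p(161) - p(158) - p(156) + p(151) + p(148) - p(141) - p(137) + p(128) + p(123) - p(112) - p(106) + p(93) + p(86) - p(71) - p(63) + p(46) + p(37) - p(18) - p(8)
= 129913904637 + 118159068427 - 88751778802 - 73232243759 + 45060624582 + 33549419497 - 16670689208 - 11097645016 + 4351078600 + 2552338241 - 761002156 - 384276336 + 82010177 + 34262962 - 4697205 - 1505499 + 105558 + 21637 - 385 - 22
= 142798995930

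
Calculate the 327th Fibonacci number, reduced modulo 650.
268

Matrix identity: Q^n = [[F_(n+1), F_n], [F_n, F_(n-1)]] with Q = [[1,1],[1,0]].
n = 327 = 101000111₂. Square-and-multiply, entries mod 650:
Q^1 = [[1,1],[1,0]]
Q^2 = (Q^1)² = [[2,1],[1,1]]
Q^5 = (Q^2)²·Q = [[8,5],[5,3]]
Q^10 = (Q^5)² = [[89,55],[55,34]]
Q^20 = (Q^10)² = [[546,265],[265,281]]
Q^40 = (Q^20)² = [[441,105],[105,336]]
Q^81 = (Q^40)²·Q = [[441,106],[106,335]]
Q^163 = (Q^81)²·Q = [[23,317],[317,356]]
Q^327 = (Q^163)²·Q = [[161,268],[268,543]]
F_327 mod 650 = Q^327[0][1] = 268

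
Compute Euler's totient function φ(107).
106

107 = 107
φ(n) = n × ∏(1 - 1/p) for each prime p dividing n
φ(107) = 107 × (1 - 1/107) = 106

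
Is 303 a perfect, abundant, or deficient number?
deficient

Proper divisors of 303: sum = 1 + 3 + 101 = 105
Since 105 < 303, 303 is deficient.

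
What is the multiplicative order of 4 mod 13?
6

13 is prime, so ord(4) divides φ(13) = 12.
Divisors of 12: 1, 2, 3, 4, 6, 12.
Repeated squaring: 4^1 ≡ 4, 4^2 ≡ 3, 4^4 ≡ 9, 4^8 ≡ 3 (mod 13).
Test 4^d mod 13 for each divisor d in increasing order:
4^1 ≡ 4
4^2 ≡ 3
4^3 = 4^2·4^1 ≡ 12
4^4 ≡ 9
4^6 = 4^4·4^2 ≡ 1  ← first divisor giving 1
The order is 6.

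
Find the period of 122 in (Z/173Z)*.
86

173 is prime, so ord(122) divides φ(173) = 172.
Divisors of 172: 1, 2, 4, 43, 86, 172.
Repeated squaring: 122^1 ≡ 122, 122^2 ≡ 6, 122^4 ≡ 36, 122^8 ≡ 85, 122^16 ≡ 132, 122^32 ≡ 124, 122^64 ≡ 152, 122^128 ≡ 95 (mod 173).
Test 122^d mod 173 for each divisor d in increasing order:
122^1 ≡ 122
122^2 ≡ 6
122^4 ≡ 36
122^43 = 122^32·122^8·122^2·122^1 ≡ 172
122^86 = 122^64·122^16·122^4·122^2 ≡ 1  ← first divisor giving 1
The order is 86.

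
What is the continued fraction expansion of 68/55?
[1; 4, 4, 3]

Euclidean algorithm steps:
68 = 1 × 55 + 13
55 = 4 × 13 + 3
13 = 4 × 3 + 1
3 = 3 × 1 + 0
Continued fraction: [1; 4, 4, 3]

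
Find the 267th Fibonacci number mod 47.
42

Matrix identity: Q^n = [[F_(n+1), F_n], [F_n, F_(n-1)]] with Q = [[1,1],[1,0]].
n = 267 = 100001011₂. Square-and-multiply, entries mod 47:
Q^1 = [[1,1],[1,0]]
Q^2 = (Q^1)² = [[2,1],[1,1]]
Q^4 = (Q^2)² = [[5,3],[3,2]]
Q^8 = (Q^4)² = [[34,21],[21,13]]
Q^16 = (Q^8)² = [[46,0],[0,46]]
Q^33 = (Q^16)²·Q = [[1,1],[1,0]]
Q^66 = (Q^33)² = [[2,1],[1,1]]
Q^133 = (Q^66)²·Q = [[8,5],[5,3]]
Q^267 = (Q^133)²·Q = [[3,42],[42,8]]
F_267 mod 47 = Q^267[0][1] = 42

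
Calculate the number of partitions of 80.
15796476

p(n) counts ways to write n as a sum of positive integers (order ignored).
Euler's pentagonal recurrence: p(k) = p(k-1) + p(k-2) - p(k-5) - p(k-7) + p(k-12) + p(k-15) - ... (offsets j(3j∓1)/2, signs ++--, p(0)=1, p(<0)=0).
DP table for k = 0..79: p(0)=1, p(1)=1, p(2)=2, p(3)=3, p(4)=5, p(5)=7, p(6)=11, p(7)=15, p(8)=22, p(9)=30, p(10)=42, p(11)=56, p(12)=77, p(13)=101, p(14)=135, p(15)=176, p(16)=231, p(17)=297, p(18)=385, p(19)=490, p(20)=627, p(21)=792, p(22)=1002, p(23)=1255, p(24)=1575, p(25)=1958, p(26)=2436, p(27)=3010, p(28)=3718, p(29)=4565, p(30)=5604, p(31)=6842, p(32)=8349, p(33)=10143, p(34)=12310, p(35)=14883, p(36)=17977, p(37)=21637, p(38)=26015, p(39)=31185, p(40)=37338, p(41)=44583, p(42)=53174, p(43)=63261, p(44)=75175, p(45)=89134, p(46)=105558, p(47)=124754, p(48)=147273, p(49)=173525, p(50)=204226, p(51)=239943, p(52)=281589, p(53)=329931, p(54)=386155, p(55)=451276, p(56)=526823, p(57)=614154, p(58)=715220, p(59)=831820, p(60)=966467, p(61)=1121505, p(62)=1300156, p(63)=1505499, p(64)=1741630, p(65)=2012558, p(66)=2323520, p(67)=2679689, p(68)=3087735, p(69)=3554345, p(70)=4087968, p(71)=4697205, p(72)=5392783, p(73)=6185689, p(74)=7089500, p(75)=8118264, p(76)=9289091, p(77)=10619863, p(78)=12132164, p(79)=13848650.
Final step: p(80) = p(79) + p(78) - p(75) - p(73) + p(68) + p(65) - p(58) - p(54) + p(45) + p(40) - p(29) - p(23) + p(10) + p(3)
= 13848650 + 12132164 - 8118264 - 6185689 + 3087735 + 2012558 - 715220 - 386155 + 89134 + 37338 - 4565 - 1255 + 42 + 3
= 15796476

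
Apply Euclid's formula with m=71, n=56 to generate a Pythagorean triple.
(1905, 7952, 8177)

Euclid's formula: a = m² - n², b = 2mn, c = m² + n²
m = 71, n = 56
a = 71² - 56² = 5041 - 3136 = 1905
b = 2 × 71 × 56 = 7952
c = 71² + 56² = 5041 + 3136 = 8177
Verification: 1905² + 7952² = 3629025 + 63234304 = 66863329 = 8177² ✓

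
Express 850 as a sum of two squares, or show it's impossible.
3² + 29² (a=3, b=29)

Factorization: 850 = 2 × 5^2 × 17
By Fermat: n is sum of two squares iff every prime p ≡ 3 (mod 4) appears to even power.
All primes ≡ 3 (mod 4) appear to even power.
Search a = 0, 1, 2, … for 850 - a² a perfect square: first hit at a = 3: 850 - 9 = 841 = 29².
850 = 3² + 29² = 9 + 841 ✓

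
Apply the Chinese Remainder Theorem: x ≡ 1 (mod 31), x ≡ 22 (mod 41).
63

Using Chinese Remainder Theorem:
M = 31 × 41 = 1271
M1 = 41, M2 = 31
y1 = 41^(-1) mod 31 = 28
y2 = 31^(-1) mod 41 = 4
x = (1×41×28 + 22×31×4) mod 1271 = 63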